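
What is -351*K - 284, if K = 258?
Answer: -90842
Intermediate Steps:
-351*K - 284 = -351*258 - 284 = -90558 - 284 = -90842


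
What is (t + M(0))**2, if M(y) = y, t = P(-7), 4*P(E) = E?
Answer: 49/16 ≈ 3.0625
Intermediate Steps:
P(E) = E/4
t = -7/4 (t = (1/4)*(-7) = -7/4 ≈ -1.7500)
(t + M(0))**2 = (-7/4 + 0)**2 = (-7/4)**2 = 49/16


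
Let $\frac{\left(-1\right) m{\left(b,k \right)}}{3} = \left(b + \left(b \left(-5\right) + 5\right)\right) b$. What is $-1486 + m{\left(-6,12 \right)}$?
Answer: $-964$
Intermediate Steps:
$m{\left(b,k \right)} = - 3 b \left(5 - 4 b\right)$ ($m{\left(b,k \right)} = - 3 \left(b + \left(b \left(-5\right) + 5\right)\right) b = - 3 \left(b - \left(-5 + 5 b\right)\right) b = - 3 \left(5 - 4 b\right) b = - 3 b \left(5 - 4 b\right)$)
$-1486 + m{\left(-6,12 \right)} = -1486 + 3 \left(-6\right) \left(-5 + 4 \left(-6\right)\right) = -1486 + 3 \left(-6\right) \left(-5 - 24\right) = -1486 + 3 \left(-6\right) \left(-29\right) = -1486 + 522 = -964$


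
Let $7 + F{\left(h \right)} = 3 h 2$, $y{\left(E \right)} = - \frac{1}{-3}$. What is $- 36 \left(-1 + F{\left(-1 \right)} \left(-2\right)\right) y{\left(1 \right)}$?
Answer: $-300$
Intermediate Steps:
$y{\left(E \right)} = \frac{1}{3}$ ($y{\left(E \right)} = \left(-1\right) \left(- \frac{1}{3}\right) = \frac{1}{3}$)
$F{\left(h \right)} = -7 + 6 h$ ($F{\left(h \right)} = -7 + 3 h 2 = -7 + 6 h$)
$- 36 \left(-1 + F{\left(-1 \right)} \left(-2\right)\right) y{\left(1 \right)} = - 36 \left(-1 + \left(-7 + 6 \left(-1\right)\right) \left(-2\right)\right) \frac{1}{3} = - 36 \left(-1 + \left(-7 - 6\right) \left(-2\right)\right) \frac{1}{3} = - 36 \left(-1 - -26\right) \frac{1}{3} = - 36 \left(-1 + 26\right) \frac{1}{3} = \left(-36\right) 25 \cdot \frac{1}{3} = \left(-900\right) \frac{1}{3} = -300$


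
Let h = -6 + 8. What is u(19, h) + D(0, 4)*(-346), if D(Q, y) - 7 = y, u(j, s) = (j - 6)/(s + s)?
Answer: -15211/4 ≈ -3802.8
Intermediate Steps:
h = 2
u(j, s) = (-6 + j)/(2*s) (u(j, s) = (-6 + j)/((2*s)) = (-6 + j)*(1/(2*s)) = (-6 + j)/(2*s))
D(Q, y) = 7 + y
u(19, h) + D(0, 4)*(-346) = (½)*(-6 + 19)/2 + (7 + 4)*(-346) = (½)*(½)*13 + 11*(-346) = 13/4 - 3806 = -15211/4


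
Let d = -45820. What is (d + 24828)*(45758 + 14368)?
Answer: -1262164992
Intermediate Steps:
(d + 24828)*(45758 + 14368) = (-45820 + 24828)*(45758 + 14368) = -20992*60126 = -1262164992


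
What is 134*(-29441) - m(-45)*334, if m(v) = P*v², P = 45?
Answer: -34380844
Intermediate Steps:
m(v) = 45*v²
134*(-29441) - m(-45)*334 = 134*(-29441) - 45*(-45)²*334 = -3945094 - 45*2025*334 = -3945094 - 91125*334 = -3945094 - 1*30435750 = -3945094 - 30435750 = -34380844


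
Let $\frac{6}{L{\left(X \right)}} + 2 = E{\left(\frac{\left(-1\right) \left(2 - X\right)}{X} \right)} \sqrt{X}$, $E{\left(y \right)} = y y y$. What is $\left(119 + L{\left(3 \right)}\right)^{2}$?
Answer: $\frac{12686201437}{942841} - \frac{12164364 \sqrt{3}}{942841} \approx 13433.0$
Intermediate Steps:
$E{\left(y \right)} = y^{3}$ ($E{\left(y \right)} = y^{2} y = y^{3}$)
$L{\left(X \right)} = \frac{6}{-2 + \frac{\left(-2 + X\right)^{3}}{X^{\frac{5}{2}}}}$ ($L{\left(X \right)} = \frac{6}{-2 + \left(\frac{\left(-1\right) \left(2 - X\right)}{X}\right)^{3} \sqrt{X}} = \frac{6}{-2 + \left(\frac{-2 + X}{X}\right)^{3} \sqrt{X}} = \frac{6}{-2 + \frac{\left(-2 + X\right)^{3}}{X^{3}} \sqrt{X}} = \frac{6}{-2 + \frac{\left(-2 + X\right)^{3}}{X^{\frac{5}{2}}}}$)
$\left(119 + L{\left(3 \right)}\right)^{2} = \left(119 + \frac{6 \cdot 3^{\frac{5}{2}}}{\left(-2 + 3\right)^{3} - 2 \cdot 3^{\frac{5}{2}}}\right)^{2} = \left(119 + \frac{6 \cdot 9 \sqrt{3}}{1^{3} - 2 \cdot 9 \sqrt{3}}\right)^{2} = \left(119 + \frac{6 \cdot 9 \sqrt{3}}{1 - 18 \sqrt{3}}\right)^{2} = \left(119 + \frac{54 \sqrt{3}}{1 - 18 \sqrt{3}}\right)^{2}$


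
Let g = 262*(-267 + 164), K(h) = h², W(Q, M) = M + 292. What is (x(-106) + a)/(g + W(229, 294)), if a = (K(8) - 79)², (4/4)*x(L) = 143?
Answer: -23/1650 ≈ -0.013939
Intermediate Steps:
W(Q, M) = 292 + M
x(L) = 143
g = -26986 (g = 262*(-103) = -26986)
a = 225 (a = (8² - 79)² = (64 - 79)² = (-15)² = 225)
(x(-106) + a)/(g + W(229, 294)) = (143 + 225)/(-26986 + (292 + 294)) = 368/(-26986 + 586) = 368/(-26400) = 368*(-1/26400) = -23/1650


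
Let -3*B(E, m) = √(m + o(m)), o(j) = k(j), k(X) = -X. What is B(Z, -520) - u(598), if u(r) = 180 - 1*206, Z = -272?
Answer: 26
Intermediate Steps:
u(r) = -26 (u(r) = 180 - 206 = -26)
o(j) = -j
B(E, m) = 0 (B(E, m) = -√(m - m)/3 = -√0/3 = -⅓*0 = 0)
B(Z, -520) - u(598) = 0 - 1*(-26) = 0 + 26 = 26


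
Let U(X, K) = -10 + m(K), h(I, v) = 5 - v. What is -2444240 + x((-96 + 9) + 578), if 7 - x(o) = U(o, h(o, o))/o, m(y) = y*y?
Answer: -1200354589/491 ≈ -2.4447e+6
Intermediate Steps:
m(y) = y²
U(X, K) = -10 + K²
x(o) = 7 - (-10 + (5 - o)²)/o
-2444240 + x((-96 + 9) + 578) = -2444240 + (17 - ((-96 + 9) + 578) - 15/((-96 + 9) + 578)) = -2444240 + (17 - (-87 + 578) - 15/(-87 + 578)) = -2444240 + (17 - 1*491 - 15/491) = -2444240 + (17 - 491 - 15*1/491) = -2444240 + (17 - 491 - 15/491) = -2444240 - 232749/491 = -1200354589/491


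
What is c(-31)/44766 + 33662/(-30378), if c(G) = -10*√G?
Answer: -16831/15189 - 5*I*√31/22383 ≈ -1.1081 - 0.0012437*I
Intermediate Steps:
c(-31)/44766 + 33662/(-30378) = -10*I*√31/44766 + 33662/(-30378) = -10*I*√31*(1/44766) + 33662*(-1/30378) = -10*I*√31*(1/44766) - 16831/15189 = -5*I*√31/22383 - 16831/15189 = -16831/15189 - 5*I*√31/22383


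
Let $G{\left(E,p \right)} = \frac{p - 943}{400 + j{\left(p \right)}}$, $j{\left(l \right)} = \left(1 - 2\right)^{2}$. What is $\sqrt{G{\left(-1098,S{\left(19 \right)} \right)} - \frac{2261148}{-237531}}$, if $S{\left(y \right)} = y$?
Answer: $\frac{2 \sqrt{1818325691286734}}{31749977} \approx 2.6861$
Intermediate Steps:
$j{\left(l \right)} = 1$ ($j{\left(l \right)} = \left(-1\right)^{2} = 1$)
$G{\left(E,p \right)} = - \frac{943}{401} + \frac{p}{401}$ ($G{\left(E,p \right)} = \frac{p - 943}{400 + 1} = \frac{-943 + p}{401} = \left(-943 + p\right) \frac{1}{401} = - \frac{943}{401} + \frac{p}{401}$)
$\sqrt{G{\left(-1098,S{\left(19 \right)} \right)} - \frac{2261148}{-237531}} = \sqrt{\left(- \frac{943}{401} + \frac{1}{401} \cdot 19\right) - \frac{2261148}{-237531}} = \sqrt{\left(- \frac{943}{401} + \frac{19}{401}\right) - - \frac{753716}{79177}} = \sqrt{- \frac{924}{401} + \frac{753716}{79177}} = \sqrt{\frac{229080568}{31749977}} = \frac{2 \sqrt{1818325691286734}}{31749977}$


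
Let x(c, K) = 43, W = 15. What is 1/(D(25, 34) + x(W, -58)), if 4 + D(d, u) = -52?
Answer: -1/13 ≈ -0.076923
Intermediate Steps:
D(d, u) = -56 (D(d, u) = -4 - 52 = -56)
1/(D(25, 34) + x(W, -58)) = 1/(-56 + 43) = 1/(-13) = -1/13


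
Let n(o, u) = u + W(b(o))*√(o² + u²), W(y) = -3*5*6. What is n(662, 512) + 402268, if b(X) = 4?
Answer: 402780 - 180*√175097 ≈ 3.2746e+5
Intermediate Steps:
W(y) = -90 (W(y) = -15*6 = -90)
n(o, u) = u - 90*√(o² + u²)
n(662, 512) + 402268 = (512 - 90*√(662² + 512²)) + 402268 = (512 - 90*√(438244 + 262144)) + 402268 = (512 - 180*√175097) + 402268 = 402780 - 180*√175097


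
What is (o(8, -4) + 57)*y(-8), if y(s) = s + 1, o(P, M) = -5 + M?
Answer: -336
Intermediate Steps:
y(s) = 1 + s
(o(8, -4) + 57)*y(-8) = ((-5 - 4) + 57)*(1 - 8) = (-9 + 57)*(-7) = 48*(-7) = -336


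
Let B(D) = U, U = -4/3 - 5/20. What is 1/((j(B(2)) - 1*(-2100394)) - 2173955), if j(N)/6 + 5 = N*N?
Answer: -24/1765823 ≈ -1.3591e-5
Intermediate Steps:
U = -19/12 (U = -4*⅓ - 5*1/20 = -4/3 - ¼ = -19/12 ≈ -1.5833)
B(D) = -19/12
j(N) = -30 + 6*N² (j(N) = -30 + 6*(N*N) = -30 + 6*N²)
1/((j(B(2)) - 1*(-2100394)) - 2173955) = 1/(((-30 + 6*(-19/12)²) - 1*(-2100394)) - 2173955) = 1/(((-30 + 6*(361/144)) + 2100394) - 2173955) = 1/(((-30 + 361/24) + 2100394) - 2173955) = 1/((-359/24 + 2100394) - 2173955) = 1/(50409097/24 - 2173955) = 1/(-1765823/24) = -24/1765823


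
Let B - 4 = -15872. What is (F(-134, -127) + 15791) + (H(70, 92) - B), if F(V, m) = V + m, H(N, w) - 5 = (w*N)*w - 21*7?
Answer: 623736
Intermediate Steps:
B = -15868 (B = 4 - 15872 = -15868)
H(N, w) = -142 + N*w**2 (H(N, w) = 5 + ((w*N)*w - 21*7) = 5 + ((N*w)*w - 147) = 5 + (N*w**2 - 147) = 5 + (-147 + N*w**2) = -142 + N*w**2)
(F(-134, -127) + 15791) + (H(70, 92) - B) = ((-134 - 127) + 15791) + ((-142 + 70*92**2) - 1*(-15868)) = (-261 + 15791) + ((-142 + 70*8464) + 15868) = 15530 + ((-142 + 592480) + 15868) = 15530 + (592338 + 15868) = 15530 + 608206 = 623736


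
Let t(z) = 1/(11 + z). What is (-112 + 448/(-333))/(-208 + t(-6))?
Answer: 188720/345987 ≈ 0.54545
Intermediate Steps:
(-112 + 448/(-333))/(-208 + t(-6)) = (-112 + 448/(-333))/(-208 + 1/(11 - 6)) = (-112 + 448*(-1/333))/(-208 + 1/5) = (-112 - 448/333)/(-208 + ⅕) = -37744/(333*(-1039/5)) = -37744/333*(-5/1039) = 188720/345987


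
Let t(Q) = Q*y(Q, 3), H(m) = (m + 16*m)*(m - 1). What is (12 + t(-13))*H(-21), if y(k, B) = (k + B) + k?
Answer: 2442594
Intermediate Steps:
H(m) = 17*m*(-1 + m) (H(m) = (17*m)*(-1 + m) = 17*m*(-1 + m))
y(k, B) = B + 2*k (y(k, B) = (B + k) + k = B + 2*k)
t(Q) = Q*(3 + 2*Q)
(12 + t(-13))*H(-21) = (12 - 13*(3 + 2*(-13)))*(17*(-21)*(-1 - 21)) = (12 - 13*(3 - 26))*(17*(-21)*(-22)) = (12 - 13*(-23))*7854 = (12 + 299)*7854 = 311*7854 = 2442594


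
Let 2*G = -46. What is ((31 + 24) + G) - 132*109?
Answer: -14356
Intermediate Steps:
G = -23 (G = (½)*(-46) = -23)
((31 + 24) + G) - 132*109 = ((31 + 24) - 23) - 132*109 = (55 - 23) - 14388 = 32 - 14388 = -14356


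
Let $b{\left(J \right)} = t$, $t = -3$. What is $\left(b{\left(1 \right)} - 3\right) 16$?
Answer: $-96$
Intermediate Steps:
$b{\left(J \right)} = -3$
$\left(b{\left(1 \right)} - 3\right) 16 = \left(-3 - 3\right) 16 = \left(-6\right) 16 = -96$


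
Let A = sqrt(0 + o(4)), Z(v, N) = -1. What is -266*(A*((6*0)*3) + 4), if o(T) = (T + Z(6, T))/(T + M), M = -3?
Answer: -1064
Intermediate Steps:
o(T) = (-1 + T)/(-3 + T) (o(T) = (T - 1)/(T - 3) = (-1 + T)/(-3 + T))
A = sqrt(3) (A = sqrt(0 + (-1 + 4)/(-3 + 4)) = sqrt(0 + 3/1) = sqrt(0 + 1*3) = sqrt(0 + 3) = sqrt(3) ≈ 1.7320)
-266*(A*((6*0)*3) + 4) = -266*(sqrt(3)*((6*0)*3) + 4) = -266*(sqrt(3)*(0*3) + 4) = -266*(sqrt(3)*0 + 4) = -266*(0 + 4) = -266*4 = -1064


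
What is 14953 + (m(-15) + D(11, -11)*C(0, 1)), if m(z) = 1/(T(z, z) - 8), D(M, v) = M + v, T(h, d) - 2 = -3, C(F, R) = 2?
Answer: 134576/9 ≈ 14953.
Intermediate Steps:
T(h, d) = -1 (T(h, d) = 2 - 3 = -1)
m(z) = -⅑ (m(z) = 1/(-1 - 8) = 1/(-9) = -⅑)
14953 + (m(-15) + D(11, -11)*C(0, 1)) = 14953 + (-⅑ + (11 - 11)*2) = 14953 + (-⅑ + 0*2) = 14953 + (-⅑ + 0) = 14953 - ⅑ = 134576/9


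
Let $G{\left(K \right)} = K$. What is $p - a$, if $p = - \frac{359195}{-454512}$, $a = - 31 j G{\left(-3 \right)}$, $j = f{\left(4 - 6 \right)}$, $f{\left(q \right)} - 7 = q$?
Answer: $- \frac{210988885}{454512} \approx -464.21$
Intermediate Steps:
$f{\left(q \right)} = 7 + q$
$j = 5$ ($j = 7 + \left(4 - 6\right) = 7 - 2 = 5$)
$a = 465$ ($a = \left(-31\right) 5 \left(-3\right) = \left(-155\right) \left(-3\right) = 465$)
$p = \frac{359195}{454512}$ ($p = \left(-359195\right) \left(- \frac{1}{454512}\right) = \frac{359195}{454512} \approx 0.79029$)
$p - a = \frac{359195}{454512} - 465 = - \frac{210988885}{454512}$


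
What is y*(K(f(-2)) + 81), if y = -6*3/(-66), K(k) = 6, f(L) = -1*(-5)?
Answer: 261/11 ≈ 23.727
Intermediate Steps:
f(L) = 5
y = 3/11 (y = -18*(-1/66) = 3/11 ≈ 0.27273)
y*(K(f(-2)) + 81) = 3*(6 + 81)/11 = (3/11)*87 = 261/11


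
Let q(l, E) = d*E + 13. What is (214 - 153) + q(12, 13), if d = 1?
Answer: 87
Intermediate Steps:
q(l, E) = 13 + E (q(l, E) = 1*E + 13 = E + 13 = 13 + E)
(214 - 153) + q(12, 13) = (214 - 153) + (13 + 13) = 61 + 26 = 87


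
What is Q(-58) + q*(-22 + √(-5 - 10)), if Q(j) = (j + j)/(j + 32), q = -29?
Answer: 8352/13 - 29*I*√15 ≈ 642.46 - 112.32*I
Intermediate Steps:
Q(j) = 2*j/(32 + j) (Q(j) = (2*j)/(32 + j) = 2*j/(32 + j))
Q(-58) + q*(-22 + √(-5 - 10)) = 2*(-58)/(32 - 58) - 29*(-22 + √(-5 - 10)) = 2*(-58)/(-26) - 29*(-22 + √(-15)) = 2*(-58)*(-1/26) - 29*(-22 + I*√15) = 58/13 + (638 - 29*I*√15) = 8352/13 - 29*I*√15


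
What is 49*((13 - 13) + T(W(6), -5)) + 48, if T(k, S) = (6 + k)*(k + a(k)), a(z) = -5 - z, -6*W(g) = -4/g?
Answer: -13043/9 ≈ -1449.2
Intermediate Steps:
W(g) = 2/(3*g) (W(g) = -(-2)/(3*g) = 2/(3*g))
T(k, S) = -30 - 5*k (T(k, S) = (6 + k)*(k + (-5 - k)) = (6 + k)*(-5) = -30 - 5*k)
49*((13 - 13) + T(W(6), -5)) + 48 = 49*((13 - 13) + (-30 - 10/(3*6))) + 48 = 49*(0 + (-30 - 10/(3*6))) + 48 = 49*(0 + (-30 - 5*1/9)) + 48 = 49*(0 + (-30 - 5/9)) + 48 = 49*(0 - 275/9) + 48 = 49*(-275/9) + 48 = -13475/9 + 48 = -13043/9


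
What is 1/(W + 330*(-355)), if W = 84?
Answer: -1/117066 ≈ -8.5422e-6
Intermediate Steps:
1/(W + 330*(-355)) = 1/(84 + 330*(-355)) = 1/(84 - 117150) = 1/(-117066) = -1/117066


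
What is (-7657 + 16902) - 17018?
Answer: -7773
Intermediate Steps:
(-7657 + 16902) - 17018 = 9245 - 17018 = -7773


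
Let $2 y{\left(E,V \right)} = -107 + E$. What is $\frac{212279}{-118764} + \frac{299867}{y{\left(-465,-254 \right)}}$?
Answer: $- \frac{17837058091}{16983252} \approx -1050.3$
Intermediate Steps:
$y{\left(E,V \right)} = - \frac{107}{2} + \frac{E}{2}$ ($y{\left(E,V \right)} = \frac{-107 + E}{2} = - \frac{107}{2} + \frac{E}{2}$)
$\frac{212279}{-118764} + \frac{299867}{y{\left(-465,-254 \right)}} = \frac{212279}{-118764} + \frac{299867}{- \frac{107}{2} + \frac{1}{2} \left(-465\right)} = 212279 \left(- \frac{1}{118764}\right) + \frac{299867}{- \frac{107}{2} - \frac{465}{2}} = - \frac{212279}{118764} + \frac{299867}{-286} = - \frac{212279}{118764} + 299867 \left(- \frac{1}{286}\right) = - \frac{212279}{118764} - \frac{299867}{286} = - \frac{17837058091}{16983252}$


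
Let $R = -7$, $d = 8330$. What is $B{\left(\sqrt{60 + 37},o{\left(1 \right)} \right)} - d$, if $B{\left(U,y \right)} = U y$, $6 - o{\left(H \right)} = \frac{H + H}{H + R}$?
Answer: $-8330 + \frac{19 \sqrt{97}}{3} \approx -8267.6$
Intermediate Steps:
$o{\left(H \right)} = 6 - \frac{2 H}{-7 + H}$ ($o{\left(H \right)} = 6 - \frac{H + H}{H - 7} = 6 - \frac{2 H}{-7 + H}$)
$B{\left(\sqrt{60 + 37},o{\left(1 \right)} \right)} - d = \sqrt{60 + 37} \frac{2 \left(-21 + 2 \cdot 1\right)}{-7 + 1} - 8330 = \sqrt{97} \frac{2 \left(-21 + 2\right)}{-6} - 8330 = \sqrt{97} \cdot 2 \left(- \frac{1}{6}\right) \left(-19\right) - 8330 = \sqrt{97} \cdot \frac{19}{3} - 8330 = \frac{19 \sqrt{97}}{3} - 8330 = -8330 + \frac{19 \sqrt{97}}{3}$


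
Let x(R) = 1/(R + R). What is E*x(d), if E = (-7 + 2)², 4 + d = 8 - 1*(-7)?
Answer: 25/22 ≈ 1.1364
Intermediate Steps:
d = 11 (d = -4 + (8 - 1*(-7)) = -4 + (8 + 7) = -4 + 15 = 11)
E = 25 (E = (-5)² = 25)
x(R) = 1/(2*R)
E*x(d) = 25*((½)/11) = 25*((½)*(1/11)) = 25*(1/22) = 25/22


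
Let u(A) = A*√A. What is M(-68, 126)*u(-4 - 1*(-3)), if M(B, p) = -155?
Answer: 155*I ≈ 155.0*I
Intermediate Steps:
u(A) = A^(3/2)
M(-68, 126)*u(-4 - 1*(-3)) = -155*(-4 - 1*(-3))^(3/2) = -155*(-4 + 3)^(3/2) = -(-155)*I = 155*I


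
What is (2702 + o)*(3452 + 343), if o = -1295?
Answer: 5339565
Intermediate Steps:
(2702 + o)*(3452 + 343) = (2702 - 1295)*(3452 + 343) = 1407*3795 = 5339565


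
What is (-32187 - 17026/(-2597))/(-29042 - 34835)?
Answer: 83572613/165888569 ≈ 0.50379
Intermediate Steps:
(-32187 - 17026/(-2597))/(-29042 - 34835) = (-32187 - 17026*(-1/2597))/(-63877) = (-32187 + 17026/2597)*(-1/63877) = -83572613/2597*(-1/63877) = 83572613/165888569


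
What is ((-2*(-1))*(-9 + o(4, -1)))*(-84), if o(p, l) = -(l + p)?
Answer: 2016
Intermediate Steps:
o(p, l) = -l - p
((-2*(-1))*(-9 + o(4, -1)))*(-84) = ((-2*(-1))*(-9 + (-1*(-1) - 1*4)))*(-84) = (2*(-9 + (1 - 4)))*(-84) = (2*(-9 - 3))*(-84) = (2*(-12))*(-84) = -24*(-84) = 2016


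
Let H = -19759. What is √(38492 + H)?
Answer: √18733 ≈ 136.87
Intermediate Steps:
√(38492 + H) = √(38492 - 19759) = √18733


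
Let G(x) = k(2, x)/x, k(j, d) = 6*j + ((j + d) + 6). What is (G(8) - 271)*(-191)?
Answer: 102185/2 ≈ 51093.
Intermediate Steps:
k(j, d) = 6 + d + 7*j (k(j, d) = 6*j + ((d + j) + 6) = 6*j + (6 + d + j) = 6 + d + 7*j)
G(x) = (20 + x)/x (G(x) = (6 + x + 7*2)/x = (6 + x + 14)/x = (20 + x)/x)
(G(8) - 271)*(-191) = ((20 + 8)/8 - 271)*(-191) = ((⅛)*28 - 271)*(-191) = (7/2 - 271)*(-191) = -535/2*(-191) = 102185/2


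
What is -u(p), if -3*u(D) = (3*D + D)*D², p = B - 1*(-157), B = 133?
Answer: 97556000/3 ≈ 3.2519e+7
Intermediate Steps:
p = 290 (p = 133 - 1*(-157) = 133 + 157 = 290)
u(D) = -4*D³/3 (u(D) = -(3*D + D)*D²/3 = -4*D*D²/3 = -4*D³/3)
-u(p) = -(-4)*290³/3 = -(-4)*24389000/3 = -1*(-97556000/3) = 97556000/3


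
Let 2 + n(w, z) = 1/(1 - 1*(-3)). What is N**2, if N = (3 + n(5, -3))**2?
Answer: 625/256 ≈ 2.4414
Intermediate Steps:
n(w, z) = -7/4 (n(w, z) = -2 + 1/(1 - 1*(-3)) = -2 + 1/(1 + 3) = -2 + 1/4 = -7/4)
N = 25/16 (N = (3 - 7/4)**2 = (5/4)**2 = 25/16 ≈ 1.5625)
N**2 = (25/16)**2 = 625/256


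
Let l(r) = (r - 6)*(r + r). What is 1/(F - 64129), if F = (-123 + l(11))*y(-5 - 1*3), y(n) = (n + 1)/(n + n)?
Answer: -16/1026155 ≈ -1.5592e-5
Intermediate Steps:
l(r) = 2*r*(-6 + r) (l(r) = (-6 + r)*(2*r) = 2*r*(-6 + r))
y(n) = (1 + n)/(2*n) (y(n) = (1 + n)/((2*n)) = (1 + n)*(1/(2*n)) = (1 + n)/(2*n))
F = -91/16 (F = (-123 + 2*11*(-6 + 11))*((1 + (-5 - 1*3))/(2*(-5 - 1*3))) = (-123 + 2*11*5)*((1 + (-5 - 3))/(2*(-5 - 3))) = (-123 + 110)*((½)*(1 - 8)/(-8)) = -13*(-1)*(-7)/(2*8) = -13*7/16 = -91/16 ≈ -5.6875)
1/(F - 64129) = 1/(-91/16 - 64129) = 1/(-1026155/16) = -16/1026155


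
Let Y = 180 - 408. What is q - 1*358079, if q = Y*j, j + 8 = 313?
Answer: -427619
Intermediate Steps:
j = 305 (j = -8 + 313 = 305)
Y = -228
q = -69540 (q = -228*305 = -69540)
q - 1*358079 = -69540 - 1*358079 = -69540 - 358079 = -427619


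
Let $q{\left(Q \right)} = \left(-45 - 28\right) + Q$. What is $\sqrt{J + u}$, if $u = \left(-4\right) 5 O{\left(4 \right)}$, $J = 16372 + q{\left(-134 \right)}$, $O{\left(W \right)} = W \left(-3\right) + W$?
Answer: $5 \sqrt{653} \approx 127.77$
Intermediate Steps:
$q{\left(Q \right)} = -73 + Q$
$O{\left(W \right)} = - 2 W$ ($O{\left(W \right)} = - 3 W + W = - 2 W$)
$J = 16165$ ($J = 16372 - 207 = 16165$)
$u = 160$ ($u = \left(-4\right) 5 \left(\left(-2\right) 4\right) = \left(-20\right) \left(-8\right) = 160$)
$\sqrt{J + u} = \sqrt{16165 + 160} = \sqrt{16325} = 5 \sqrt{653}$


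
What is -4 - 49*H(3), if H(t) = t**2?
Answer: -445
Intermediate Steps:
-4 - 49*H(3) = -4 - 49*3**2 = -4 - 49*9 = -4 - 441 = -445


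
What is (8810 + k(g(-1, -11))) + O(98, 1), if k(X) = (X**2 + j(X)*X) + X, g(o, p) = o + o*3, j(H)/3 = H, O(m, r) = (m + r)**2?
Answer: 18671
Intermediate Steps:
j(H) = 3*H
g(o, p) = 4*o (g(o, p) = o + 3*o = 4*o)
k(X) = X + 4*X**2 (k(X) = (X**2 + (3*X)*X) + X = (X**2 + 3*X**2) + X = 4*X**2 + X = X + 4*X**2)
(8810 + k(g(-1, -11))) + O(98, 1) = (8810 + (4*(-1))*(1 + 4*(4*(-1)))) + (98 + 1)**2 = (8810 - 4*(1 + 4*(-4))) + 99**2 = (8810 - 4*(1 - 16)) + 9801 = (8810 - 4*(-15)) + 9801 = (8810 + 60) + 9801 = 8870 + 9801 = 18671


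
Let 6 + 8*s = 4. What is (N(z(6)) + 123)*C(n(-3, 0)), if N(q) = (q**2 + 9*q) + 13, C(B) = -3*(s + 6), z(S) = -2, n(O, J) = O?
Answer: -4209/2 ≈ -2104.5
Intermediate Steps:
s = -1/4 (s = -3/4 + (1/8)*4 = -3/4 + 1/2 = -1/4 ≈ -0.25000)
C(B) = -69/4 (C(B) = -3*(-1/4 + 6) = -3*23/4 = -69/4)
N(q) = 13 + q**2 + 9*q
(N(z(6)) + 123)*C(n(-3, 0)) = ((13 + (-2)**2 + 9*(-2)) + 123)*(-69/4) = ((13 + 4 - 18) + 123)*(-69/4) = (-1 + 123)*(-69/4) = 122*(-69/4) = -4209/2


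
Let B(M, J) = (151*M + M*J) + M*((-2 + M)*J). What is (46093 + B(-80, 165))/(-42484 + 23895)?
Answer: -1103213/18589 ≈ -59.348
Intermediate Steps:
B(M, J) = 151*M + J*M + J*M*(-2 + M) (B(M, J) = (151*M + J*M) + M*(J*(-2 + M)) = (151*M + J*M) + J*M*(-2 + M) = 151*M + J*M + J*M*(-2 + M))
(46093 + B(-80, 165))/(-42484 + 23895) = (46093 - 80*(151 - 1*165 + 165*(-80)))/(-42484 + 23895) = (46093 - 80*(151 - 165 - 13200))/(-18589) = (46093 - 80*(-13214))*(-1/18589) = (46093 + 1057120)*(-1/18589) = 1103213*(-1/18589) = -1103213/18589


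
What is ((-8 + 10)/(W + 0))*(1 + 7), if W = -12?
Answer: -4/3 ≈ -1.3333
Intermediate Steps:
((-8 + 10)/(W + 0))*(1 + 7) = ((-8 + 10)/(-12 + 0))*(1 + 7) = (2/(-12))*8 = (2*(-1/12))*8 = -⅙*8 = -4/3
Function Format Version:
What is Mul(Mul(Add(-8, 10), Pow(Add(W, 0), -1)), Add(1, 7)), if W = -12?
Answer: Rational(-4, 3) ≈ -1.3333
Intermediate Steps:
Mul(Mul(Add(-8, 10), Pow(Add(W, 0), -1)), Add(1, 7)) = Mul(Mul(Add(-8, 10), Pow(Add(-12, 0), -1)), Add(1, 7)) = Mul(Mul(2, Pow(-12, -1)), 8) = Mul(Mul(2, Rational(-1, 12)), 8) = Mul(Rational(-1, 6), 8) = Rational(-4, 3)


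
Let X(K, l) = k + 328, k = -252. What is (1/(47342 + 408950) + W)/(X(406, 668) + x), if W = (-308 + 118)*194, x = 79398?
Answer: -212897761/459029752 ≈ -0.46380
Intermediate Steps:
W = -36860 (W = -190*194 = -36860)
X(K, l) = 76 (X(K, l) = -252 + 328 = 76)
(1/(47342 + 408950) + W)/(X(406, 668) + x) = (1/(47342 + 408950) - 36860)/(76 + 79398) = (1/456292 - 36860)/79474 = (1/456292 - 36860)*(1/79474) = -16818923119/456292*1/79474 = -212897761/459029752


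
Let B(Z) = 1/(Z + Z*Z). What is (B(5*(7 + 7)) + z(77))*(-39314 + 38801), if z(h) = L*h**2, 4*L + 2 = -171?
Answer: 1307589159159/9940 ≈ 1.3155e+8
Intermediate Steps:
L = -173/4 (L = -1/2 + (1/4)*(-171) = -1/2 - 171/4 = -173/4 ≈ -43.250)
B(Z) = 1/(Z + Z**2)
z(h) = -173*h**2/4
(B(5*(7 + 7)) + z(77))*(-39314 + 38801) = (1/(((5*(7 + 7)))*(1 + 5*(7 + 7))) - 173/4*77**2)*(-39314 + 38801) = (1/(((5*14))*(1 + 5*14)) - 173/4*5929)*(-513) = (1/(70*(1 + 70)) - 1025717/4)*(-513) = ((1/70)/71 - 1025717/4)*(-513) = ((1/70)*(1/71) - 1025717/4)*(-513) = (1/4970 - 1025717/4)*(-513) = -2548906743/9940*(-513) = 1307589159159/9940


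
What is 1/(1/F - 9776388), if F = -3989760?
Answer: -3989760/39005441786881 ≈ -1.0229e-7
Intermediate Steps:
1/(1/F - 9776388) = 1/(1/(-3989760) - 9776388) = 1/(-1/3989760 - 9776388) = 1/(-39005441786881/3989760) = -3989760/39005441786881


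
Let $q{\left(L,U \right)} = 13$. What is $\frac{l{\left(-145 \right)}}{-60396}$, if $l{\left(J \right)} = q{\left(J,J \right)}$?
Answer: $- \frac{13}{60396} \approx -0.00021525$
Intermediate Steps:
$l{\left(J \right)} = 13$
$\frac{l{\left(-145 \right)}}{-60396} = \frac{13}{-60396} = 13 \left(- \frac{1}{60396}\right) = - \frac{13}{60396}$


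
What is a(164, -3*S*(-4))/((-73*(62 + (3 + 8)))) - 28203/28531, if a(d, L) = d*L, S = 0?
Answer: -28203/28531 ≈ -0.98850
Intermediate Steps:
a(d, L) = L*d
a(164, -3*S*(-4))/((-73*(62 + (3 + 8)))) - 28203/28531 = ((-3*0*(-4))*164)/((-73*(62 + (3 + 8)))) - 28203/28531 = ((0*(-4))*164)/((-73*(62 + 11))) - 28203*1/28531 = (0*164)/((-73*73)) - 28203/28531 = 0/(-5329) - 28203/28531 = 0*(-1/5329) - 28203/28531 = 0 - 28203/28531 = -28203/28531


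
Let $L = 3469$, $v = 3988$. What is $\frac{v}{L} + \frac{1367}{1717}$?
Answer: $\frac{11589519}{5956273} \approx 1.9458$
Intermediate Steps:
$\frac{v}{L} + \frac{1367}{1717} = \frac{3988}{3469} + \frac{1367}{1717} = \frac{11589519}{5956273}$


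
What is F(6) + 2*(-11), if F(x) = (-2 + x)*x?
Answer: 2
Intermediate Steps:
F(x) = x*(-2 + x)
F(6) + 2*(-11) = 6*(-2 + 6) + 2*(-11) = 6*4 - 22 = 24 - 22 = 2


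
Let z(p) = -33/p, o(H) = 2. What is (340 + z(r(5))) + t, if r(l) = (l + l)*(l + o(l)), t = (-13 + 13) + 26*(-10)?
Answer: 5567/70 ≈ 79.529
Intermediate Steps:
t = -260 (t = 0 - 260 = -260)
r(l) = 2*l*(2 + l) (r(l) = (l + l)*(l + 2) = (2*l)*(2 + l) = 2*l*(2 + l))
(340 + z(r(5))) + t = (340 - 33*1/(10*(2 + 5))) - 260 = (340 - 33/(2*5*7)) - 260 = (340 - 33/70) - 260 = 23767/70 - 260 = 5567/70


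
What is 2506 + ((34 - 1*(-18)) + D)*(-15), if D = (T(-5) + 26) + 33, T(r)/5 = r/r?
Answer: 766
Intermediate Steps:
T(r) = 5 (T(r) = 5*(r/r) = 5*1 = 5)
D = 64 (D = (5 + 26) + 33 = 31 + 33 = 64)
2506 + ((34 - 1*(-18)) + D)*(-15) = 2506 + ((34 - 1*(-18)) + 64)*(-15) = 2506 + ((34 + 18) + 64)*(-15) = 2506 + (52 + 64)*(-15) = 2506 + 116*(-15) = 2506 - 1740 = 766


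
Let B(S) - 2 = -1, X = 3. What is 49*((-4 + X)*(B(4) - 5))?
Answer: 196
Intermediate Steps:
B(S) = 1 (B(S) = 2 - 1 = 1)
49*((-4 + X)*(B(4) - 5)) = 49*((-4 + 3)*(1 - 5)) = 49*(-1*(-4)) = 49*4 = 196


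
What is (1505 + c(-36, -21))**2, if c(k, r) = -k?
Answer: 2374681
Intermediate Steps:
(1505 + c(-36, -21))**2 = (1505 - 1*(-36))**2 = (1505 + 36)**2 = 1541**2 = 2374681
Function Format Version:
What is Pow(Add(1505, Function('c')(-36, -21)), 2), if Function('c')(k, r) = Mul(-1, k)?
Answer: 2374681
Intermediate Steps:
Pow(Add(1505, Function('c')(-36, -21)), 2) = Pow(Add(1505, Mul(-1, -36)), 2) = Pow(Add(1505, 36), 2) = Pow(1541, 2) = 2374681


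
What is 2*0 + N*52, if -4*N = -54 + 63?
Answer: -117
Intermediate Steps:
N = -9/4 (N = -(-54 + 63)/4 = -¼*9 = -9/4 ≈ -2.2500)
2*0 + N*52 = 2*0 - 9/4*52 = 0 - 117 = -117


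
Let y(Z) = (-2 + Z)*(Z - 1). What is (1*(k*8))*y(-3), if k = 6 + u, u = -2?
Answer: 640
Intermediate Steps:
y(Z) = (-1 + Z)*(-2 + Z) (y(Z) = (-2 + Z)*(-1 + Z) = (-1 + Z)*(-2 + Z))
k = 4 (k = 6 - 2 = 4)
(1*(k*8))*y(-3) = (1*(4*8))*(2 + (-3)**2 - 3*(-3)) = (1*32)*(2 + 9 + 9) = 32*20 = 640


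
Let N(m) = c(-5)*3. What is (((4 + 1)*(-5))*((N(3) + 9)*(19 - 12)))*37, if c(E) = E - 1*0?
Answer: 38850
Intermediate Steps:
c(E) = E (c(E) = E + 0 = E)
N(m) = -15 (N(m) = -5*3 = -15)
(((4 + 1)*(-5))*((N(3) + 9)*(19 - 12)))*37 = (((4 + 1)*(-5))*((-15 + 9)*(19 - 12)))*37 = ((5*(-5))*(-6*7))*37 = -25*(-42)*37 = 1050*37 = 38850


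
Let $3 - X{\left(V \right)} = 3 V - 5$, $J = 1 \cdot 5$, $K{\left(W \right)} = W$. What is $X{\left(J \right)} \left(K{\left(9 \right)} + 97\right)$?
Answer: $-742$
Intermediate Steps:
$J = 5$
$X{\left(V \right)} = 8 - 3 V$ ($X{\left(V \right)} = 3 - \left(3 V - 5\right) = 3 - \left(-5 + 3 V\right) = 8 - 3 V$)
$X{\left(J \right)} \left(K{\left(9 \right)} + 97\right) = \left(8 - 15\right) \left(9 + 97\right) = \left(8 - 15\right) 106 = \left(-7\right) 106 = -742$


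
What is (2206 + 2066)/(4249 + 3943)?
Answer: 267/512 ≈ 0.52148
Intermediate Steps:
(2206 + 2066)/(4249 + 3943) = 4272/8192 = 4272*(1/8192) = 267/512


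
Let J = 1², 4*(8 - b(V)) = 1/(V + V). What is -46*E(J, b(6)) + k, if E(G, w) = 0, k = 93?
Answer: 93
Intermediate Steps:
b(V) = 8 - 1/(8*V) (b(V) = 8 - 1/(4*(V + V)) = 8 - 1/(2*V)/4 = 8 - 1/(8*V))
J = 1
-46*E(J, b(6)) + k = -46*0 + 93 = 0 + 93 = 93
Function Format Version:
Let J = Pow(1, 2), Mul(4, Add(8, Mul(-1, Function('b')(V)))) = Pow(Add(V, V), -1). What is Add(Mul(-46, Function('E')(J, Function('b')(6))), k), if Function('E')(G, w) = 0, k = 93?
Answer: 93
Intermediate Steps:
Function('b')(V) = Add(8, Mul(Rational(-1, 8), Pow(V, -1))) (Function('b')(V) = Add(8, Mul(Rational(-1, 4), Pow(Add(V, V), -1))) = Add(8, Mul(Rational(-1, 4), Pow(Mul(2, V), -1))) = Add(8, Mul(Rational(-1, 4), Mul(Rational(1, 2), Pow(V, -1)))) = Add(8, Mul(Rational(-1, 8), Pow(V, -1))))
J = 1
Add(Mul(-46, Function('E')(J, Function('b')(6))), k) = Add(Mul(-46, 0), 93) = Add(0, 93) = 93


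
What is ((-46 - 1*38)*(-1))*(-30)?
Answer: -2520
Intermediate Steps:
((-46 - 1*38)*(-1))*(-30) = ((-46 - 38)*(-1))*(-30) = -84*(-1)*(-30) = 84*(-30) = -2520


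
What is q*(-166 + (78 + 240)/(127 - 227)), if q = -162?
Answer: 685179/25 ≈ 27407.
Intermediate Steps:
q*(-166 + (78 + 240)/(127 - 227)) = -162*(-166 + (78 + 240)/(127 - 227)) = -162*(-166 + 318/(-100)) = -162*(-166 + 318*(-1/100)) = -162*(-166 - 159/50) = -162*(-8459/50) = 685179/25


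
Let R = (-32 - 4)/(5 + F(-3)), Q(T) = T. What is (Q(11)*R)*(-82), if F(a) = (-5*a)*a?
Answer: -4059/5 ≈ -811.80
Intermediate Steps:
F(a) = -5*a²
R = 9/10 (R = (-32 - 4)/(5 - 5*(-3)²) = -36/(5 - 5*9) = -36/(5 - 45) = -36/(-40) = -36*(-1/40) = 9/10 ≈ 0.90000)
(Q(11)*R)*(-82) = (11*(9/10))*(-82) = (99/10)*(-82) = -4059/5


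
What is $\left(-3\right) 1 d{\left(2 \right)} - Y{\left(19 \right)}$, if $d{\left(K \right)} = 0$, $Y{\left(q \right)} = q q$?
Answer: $-361$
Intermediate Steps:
$Y{\left(q \right)} = q^{2}$
$\left(-3\right) 1 d{\left(2 \right)} - Y{\left(19 \right)} = \left(-3\right) 1 \cdot 0 - 19^{2} = \left(-3\right) 0 - 361 = 0 - 361 = -361$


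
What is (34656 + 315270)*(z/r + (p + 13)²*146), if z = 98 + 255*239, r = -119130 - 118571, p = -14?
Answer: 12122592445578/237701 ≈ 5.0999e+7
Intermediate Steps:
r = -237701
z = 61043 (z = 98 + 60945 = 61043)
(34656 + 315270)*(z/r + (p + 13)²*146) = (34656 + 315270)*(61043/(-237701) + (-14 + 13)²*146) = 349926*(61043*(-1/237701) + (-1)²*146) = 349926*(-61043/237701 + 1*146) = 349926*(-61043/237701 + 146) = 349926*(34643303/237701) = 12122592445578/237701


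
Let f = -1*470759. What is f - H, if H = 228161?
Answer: -698920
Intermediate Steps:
f = -470759
f - H = -470759 - 1*228161 = -470759 - 228161 = -698920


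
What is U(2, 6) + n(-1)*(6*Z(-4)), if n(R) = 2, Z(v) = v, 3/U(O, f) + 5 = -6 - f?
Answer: -819/17 ≈ -48.176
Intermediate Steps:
U(O, f) = 3/(-11 - f) (U(O, f) = 3/(-5 + (-6 - f)) = 3/(-11 - f))
U(2, 6) + n(-1)*(6*Z(-4)) = -3/(11 + 6) + 2*(6*(-4)) = -3/17 + 2*(-24) = -3*1/17 - 48 = -3/17 - 48 = -819/17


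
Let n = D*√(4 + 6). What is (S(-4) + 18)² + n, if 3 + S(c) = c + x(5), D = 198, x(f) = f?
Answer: 256 + 198*√10 ≈ 882.13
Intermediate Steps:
S(c) = 2 + c (S(c) = -3 + (c + 5) = -3 + (5 + c) = 2 + c)
n = 198*√10 (n = 198*√(4 + 6) = 198*√10 ≈ 626.13)
(S(-4) + 18)² + n = ((2 - 4) + 18)² + 198*√10 = (-2 + 18)² + 198*√10 = 16² + 198*√10 = 256 + 198*√10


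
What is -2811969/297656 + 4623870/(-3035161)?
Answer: -9911101290729/903433882616 ≈ -10.970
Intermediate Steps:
-2811969/297656 + 4623870/(-3035161) = -2811969*1/297656 + 4623870*(-1/3035161) = -2811969/297656 - 4623870/3035161 = -9911101290729/903433882616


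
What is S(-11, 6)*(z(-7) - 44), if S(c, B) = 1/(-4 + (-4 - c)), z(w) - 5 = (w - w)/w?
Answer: -13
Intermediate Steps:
z(w) = 5 (z(w) = 5 + (w - w)/w = 5 + 0/w = 5 + 0 = 5)
S(c, B) = 1/(-8 - c)
S(-11, 6)*(z(-7) - 44) = (-1/(8 - 11))*(5 - 44) = -1/(-3)*(-39) = -1*(-⅓)*(-39) = (⅓)*(-39) = -13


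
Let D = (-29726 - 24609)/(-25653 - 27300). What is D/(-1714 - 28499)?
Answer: -54335/1599868989 ≈ -3.3962e-5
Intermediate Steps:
D = 54335/52953 (D = -54335/(-52953) = -54335*(-1/52953) = 54335/52953 ≈ 1.0261)
D/(-1714 - 28499) = 54335/(52953*(-1714 - 28499)) = (54335/52953)/(-30213) = (54335/52953)*(-1/30213) = -54335/1599868989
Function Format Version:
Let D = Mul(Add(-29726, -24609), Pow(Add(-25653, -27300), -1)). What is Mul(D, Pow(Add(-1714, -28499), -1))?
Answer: Rational(-54335, 1599868989) ≈ -3.3962e-5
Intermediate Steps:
D = Rational(54335, 52953) (D = Mul(-54335, Pow(-52953, -1)) = Mul(-54335, Rational(-1, 52953)) = Rational(54335, 52953) ≈ 1.0261)
Mul(D, Pow(Add(-1714, -28499), -1)) = Mul(Rational(54335, 52953), Pow(Add(-1714, -28499), -1)) = Mul(Rational(54335, 52953), Pow(-30213, -1)) = Mul(Rational(54335, 52953), Rational(-1, 30213)) = Rational(-54335, 1599868989)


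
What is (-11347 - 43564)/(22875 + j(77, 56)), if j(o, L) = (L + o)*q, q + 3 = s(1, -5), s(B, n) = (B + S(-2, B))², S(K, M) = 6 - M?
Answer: -54911/27264 ≈ -2.0140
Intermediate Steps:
s(B, n) = 36 (s(B, n) = (B + (6 - B))² = 6² = 36)
q = 33 (q = -3 + 36 = 33)
j(o, L) = 33*L + 33*o (j(o, L) = (L + o)*33 = 33*L + 33*o)
(-11347 - 43564)/(22875 + j(77, 56)) = (-11347 - 43564)/(22875 + (33*56 + 33*77)) = -54911/(22875 + (1848 + 2541)) = -54911/(22875 + 4389) = -54911/27264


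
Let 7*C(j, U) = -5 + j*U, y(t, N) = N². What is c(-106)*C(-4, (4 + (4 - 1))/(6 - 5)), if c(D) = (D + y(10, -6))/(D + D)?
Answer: -165/106 ≈ -1.5566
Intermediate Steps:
c(D) = (36 + D)/(2*D) (c(D) = (D + (-6)²)/(D + D) = (D + 36)/((2*D)) = (36 + D)*(1/(2*D)) = (36 + D)/(2*D))
C(j, U) = -5/7 + U*j/7 (C(j, U) = (-5 + j*U)/7 = (-5 + U*j)/7 = -5/7 + U*j/7)
c(-106)*C(-4, (4 + (4 - 1))/(6 - 5)) = ((½)*(36 - 106)/(-106))*(-5/7 + (⅐)*((4 + (4 - 1))/(6 - 5))*(-4)) = ((½)*(-1/106)*(-70))*(-5/7 + (⅐)*((4 + 3)/1)*(-4)) = 35*(-5/7 + (⅐)*(7*1)*(-4))/106 = 35*(-5/7 + (⅐)*7*(-4))/106 = 35*(-5/7 - 4)/106 = (35/106)*(-33/7) = -165/106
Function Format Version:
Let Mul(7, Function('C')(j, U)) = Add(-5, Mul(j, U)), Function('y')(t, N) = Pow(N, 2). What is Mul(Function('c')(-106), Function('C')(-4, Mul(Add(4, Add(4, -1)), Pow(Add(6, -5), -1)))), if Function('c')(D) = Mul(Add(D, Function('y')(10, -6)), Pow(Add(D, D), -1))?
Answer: Rational(-165, 106) ≈ -1.5566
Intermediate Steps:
Function('c')(D) = Mul(Rational(1, 2), Pow(D, -1), Add(36, D)) (Function('c')(D) = Mul(Add(D, Pow(-6, 2)), Pow(Add(D, D), -1)) = Mul(Add(D, 36), Pow(Mul(2, D), -1)) = Mul(Add(36, D), Mul(Rational(1, 2), Pow(D, -1))) = Mul(Rational(1, 2), Pow(D, -1), Add(36, D)))
Function('C')(j, U) = Add(Rational(-5, 7), Mul(Rational(1, 7), U, j)) (Function('C')(j, U) = Mul(Rational(1, 7), Add(-5, Mul(j, U))) = Mul(Rational(1, 7), Add(-5, Mul(U, j))) = Add(Rational(-5, 7), Mul(Rational(1, 7), U, j)))
Mul(Function('c')(-106), Function('C')(-4, Mul(Add(4, Add(4, -1)), Pow(Add(6, -5), -1)))) = Mul(Mul(Rational(1, 2), Pow(-106, -1), Add(36, -106)), Add(Rational(-5, 7), Mul(Rational(1, 7), Mul(Add(4, Add(4, -1)), Pow(Add(6, -5), -1)), -4))) = Mul(Mul(Rational(1, 2), Rational(-1, 106), -70), Add(Rational(-5, 7), Mul(Rational(1, 7), Mul(Add(4, 3), Pow(1, -1)), -4))) = Mul(Rational(35, 106), Add(Rational(-5, 7), Mul(Rational(1, 7), Mul(7, 1), -4))) = Mul(Rational(35, 106), Add(Rational(-5, 7), Mul(Rational(1, 7), 7, -4))) = Mul(Rational(35, 106), Add(Rational(-5, 7), -4)) = Mul(Rational(35, 106), Rational(-33, 7)) = Rational(-165, 106)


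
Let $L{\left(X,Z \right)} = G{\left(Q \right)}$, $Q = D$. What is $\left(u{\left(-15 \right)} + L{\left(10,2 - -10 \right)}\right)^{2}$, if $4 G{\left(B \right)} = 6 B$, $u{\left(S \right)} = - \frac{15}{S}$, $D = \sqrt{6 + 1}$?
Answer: $\frac{67}{4} + 3 \sqrt{7} \approx 24.687$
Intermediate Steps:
$D = \sqrt{7} \approx 2.6458$
$Q = \sqrt{7} \approx 2.6458$
$G{\left(B \right)} = \frac{3 B}{2}$ ($G{\left(B \right)} = \frac{6 B}{4} = \frac{3 B}{2}$)
$L{\left(X,Z \right)} = \frac{3 \sqrt{7}}{2}$
$\left(u{\left(-15 \right)} + L{\left(10,2 - -10 \right)}\right)^{2} = \left(- \frac{15}{-15} + \frac{3 \sqrt{7}}{2}\right)^{2} = \left(\left(-15\right) \left(- \frac{1}{15}\right) + \frac{3 \sqrt{7}}{2}\right)^{2} = \left(1 + \frac{3 \sqrt{7}}{2}\right)^{2}$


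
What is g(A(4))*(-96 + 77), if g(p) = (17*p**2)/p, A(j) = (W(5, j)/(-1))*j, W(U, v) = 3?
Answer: 3876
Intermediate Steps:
A(j) = -3*j (A(j) = (3/(-1))*j = (3*(-1))*j = -3*j)
g(p) = 17*p
g(A(4))*(-96 + 77) = (17*(-3*4))*(-96 + 77) = (17*(-12))*(-19) = -204*(-19) = 3876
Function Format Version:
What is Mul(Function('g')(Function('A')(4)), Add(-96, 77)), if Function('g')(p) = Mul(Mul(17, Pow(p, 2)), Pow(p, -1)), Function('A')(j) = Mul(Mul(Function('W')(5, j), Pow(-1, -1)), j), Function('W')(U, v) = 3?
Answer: 3876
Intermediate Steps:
Function('A')(j) = Mul(-3, j) (Function('A')(j) = Mul(Mul(3, Pow(-1, -1)), j) = Mul(Mul(3, -1), j) = Mul(-3, j))
Function('g')(p) = Mul(17, p)
Mul(Function('g')(Function('A')(4)), Add(-96, 77)) = Mul(Mul(17, Mul(-3, 4)), Add(-96, 77)) = Mul(Mul(17, -12), -19) = Mul(-204, -19) = 3876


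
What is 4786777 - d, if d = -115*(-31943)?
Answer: 1113332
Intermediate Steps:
d = 3673445
4786777 - d = 4786777 - 1*3673445 = 4786777 - 3673445 = 1113332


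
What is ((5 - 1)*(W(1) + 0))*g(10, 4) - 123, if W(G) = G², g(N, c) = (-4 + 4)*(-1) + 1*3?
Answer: -111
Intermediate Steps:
g(N, c) = 3 (g(N, c) = 0*(-1) + 3 = 0 + 3 = 3)
((5 - 1)*(W(1) + 0))*g(10, 4) - 123 = ((5 - 1)*(1² + 0))*3 - 123 = (4*(1 + 0))*3 - 123 = (4*1)*3 - 123 = 4*3 - 123 = 12 - 123 = -111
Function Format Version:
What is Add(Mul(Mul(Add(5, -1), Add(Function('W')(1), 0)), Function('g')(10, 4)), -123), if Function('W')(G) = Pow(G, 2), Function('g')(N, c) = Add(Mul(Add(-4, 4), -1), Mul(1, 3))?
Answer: -111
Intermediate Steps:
Function('g')(N, c) = 3 (Function('g')(N, c) = Add(Mul(0, -1), 3) = Add(0, 3) = 3)
Add(Mul(Mul(Add(5, -1), Add(Function('W')(1), 0)), Function('g')(10, 4)), -123) = Add(Mul(Mul(Add(5, -1), Add(Pow(1, 2), 0)), 3), -123) = Add(Mul(Mul(4, Add(1, 0)), 3), -123) = Add(Mul(Mul(4, 1), 3), -123) = Add(Mul(4, 3), -123) = Add(12, -123) = -111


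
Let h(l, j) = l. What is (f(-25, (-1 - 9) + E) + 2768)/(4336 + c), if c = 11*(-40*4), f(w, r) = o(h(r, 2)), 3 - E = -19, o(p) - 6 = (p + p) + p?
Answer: 1405/1288 ≈ 1.0908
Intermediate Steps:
o(p) = 6 + 3*p (o(p) = 6 + ((p + p) + p) = 6 + (2*p + p) = 6 + 3*p)
E = 22 (E = 3 - 1*(-19) = 3 + 19 = 22)
f(w, r) = 6 + 3*r
c = -1760 (c = 11*(-160) = -1760)
(f(-25, (-1 - 9) + E) + 2768)/(4336 + c) = ((6 + 3*((-1 - 9) + 22)) + 2768)/(4336 - 1760) = ((6 + 3*(-10 + 22)) + 2768)/2576 = ((6 + 3*12) + 2768)*(1/2576) = ((6 + 36) + 2768)*(1/2576) = (42 + 2768)*(1/2576) = 2810*(1/2576) = 1405/1288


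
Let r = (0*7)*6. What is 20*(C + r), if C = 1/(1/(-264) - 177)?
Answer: -5280/46729 ≈ -0.11299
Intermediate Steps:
C = -264/46729 (C = 1/(-1/264 - 177) = 1/(-46729/264) = -264/46729 ≈ -0.0056496)
r = 0 (r = 0*6 = 0)
20*(C + r) = 20*(-264/46729 + 0) = 20*(-264/46729) = -5280/46729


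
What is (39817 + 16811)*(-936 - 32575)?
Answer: -1897660908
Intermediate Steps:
(39817 + 16811)*(-936 - 32575) = 56628*(-33511) = -1897660908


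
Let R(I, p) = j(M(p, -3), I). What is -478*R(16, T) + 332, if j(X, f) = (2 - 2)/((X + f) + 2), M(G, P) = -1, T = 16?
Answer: 332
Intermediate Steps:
j(X, f) = 0 (j(X, f) = 0/(2 + X + f) = 0)
R(I, p) = 0
-478*R(16, T) + 332 = -478*0 + 332 = 0 + 332 = 332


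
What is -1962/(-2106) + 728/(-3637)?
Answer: 311257/425529 ≈ 0.73146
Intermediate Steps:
-1962/(-2106) + 728/(-3637) = -1962*(-1/2106) + 728*(-1/3637) = 109/117 - 728/3637 = 311257/425529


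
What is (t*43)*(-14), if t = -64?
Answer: 38528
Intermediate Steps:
(t*43)*(-14) = -64*43*(-14) = -2752*(-14) = 38528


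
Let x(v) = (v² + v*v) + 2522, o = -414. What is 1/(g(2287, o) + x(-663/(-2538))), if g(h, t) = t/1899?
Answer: 75508038/190425115819 ≈ 0.00039652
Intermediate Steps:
x(v) = 2522 + 2*v² (x(v) = (v² + v²) + 2522 = 2*v² + 2522 = 2522 + 2*v²)
g(h, t) = t/1899 (g(h, t) = t*(1/1899) = t/1899)
1/(g(2287, o) + x(-663/(-2538))) = 1/((1/1899)*(-414) + (2522 + 2*(-663/(-2538))²)) = 1/(-46/211 + (2522 + 2*(-663*(-1/2538))²)) = 1/(-46/211 + (2522 + 2*(221/846)²)) = 1/(-46/211 + (2522 + 2*(48841/715716))) = 1/(-46/211 + (2522 + 48841/357858)) = 1/(-46/211 + 902566717/357858) = 1/(190425115819/75508038) = 75508038/190425115819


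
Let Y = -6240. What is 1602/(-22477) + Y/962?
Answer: -5453754/831649 ≈ -6.5578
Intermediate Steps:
1602/(-22477) + Y/962 = 1602/(-22477) - 6240/962 = 1602*(-1/22477) - 6240*1/962 = -1602/22477 - 240/37 = -5453754/831649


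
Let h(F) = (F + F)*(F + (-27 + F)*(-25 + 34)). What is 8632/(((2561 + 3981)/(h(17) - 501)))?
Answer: -12874628/3271 ≈ -3936.0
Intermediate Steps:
h(F) = 2*F*(-243 + 10*F) (h(F) = (2*F)*(F + (-27 + F)*9) = (2*F)*(F + (-243 + 9*F)) = (2*F)*(-243 + 10*F) = 2*F*(-243 + 10*F))
8632/(((2561 + 3981)/(h(17) - 501))) = 8632/(((2561 + 3981)/(2*17*(-243 + 10*17) - 501))) = 8632/((6542/(2*17*(-243 + 170) - 501))) = 8632/((6542/(2*17*(-73) - 501))) = 8632/((6542/(-2482 - 501))) = 8632/((6542/(-2983))) = 8632/((6542*(-1/2983))) = 8632/(-6542/2983) = 8632*(-2983/6542) = -12874628/3271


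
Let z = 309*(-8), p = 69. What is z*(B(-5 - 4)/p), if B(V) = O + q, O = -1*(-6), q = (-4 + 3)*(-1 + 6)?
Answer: -824/23 ≈ -35.826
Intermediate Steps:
z = -2472
q = -5 (q = -1*5 = -5)
O = 6
B(V) = 1 (B(V) = 6 - 5 = 1)
z*(B(-5 - 4)/p) = -2472/69 = -2472*1/69 = -824/23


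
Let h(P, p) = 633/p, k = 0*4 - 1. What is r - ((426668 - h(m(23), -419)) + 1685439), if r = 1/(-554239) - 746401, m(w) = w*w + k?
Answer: -663820632691334/232226141 ≈ -2.8585e+6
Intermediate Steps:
k = -1 (k = 0 - 1 = -1)
m(w) = -1 + w² (m(w) = w*w - 1 = w² - 1 = -1 + w²)
r = -413684543840/554239 (r = -1/554239 - 746401 = -413684543840/554239 ≈ -7.4640e+5)
r - ((426668 - h(m(23), -419)) + 1685439) = -413684543840/554239 - ((426668 - 633/(-419)) + 1685439) = -413684543840/554239 - ((426668 - 633*(-1)/419) + 1685439) = -413684543840/554239 - ((426668 - 1*(-633/419)) + 1685439) = -413684543840/554239 - ((426668 + 633/419) + 1685439) = -413684543840/554239 - (178774525/419 + 1685439) = -413684543840/554239 - 1*884973466/419 = -413684543840/554239 - 884973466/419 = -663820632691334/232226141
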